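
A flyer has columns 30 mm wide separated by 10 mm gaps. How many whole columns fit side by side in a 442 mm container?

Each extra column adds 30 + 10 = 40 mm.
(442 + 10) / 40 = 11.30, so 11 columns fit.

11 columns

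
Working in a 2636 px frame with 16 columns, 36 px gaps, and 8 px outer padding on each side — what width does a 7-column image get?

Subtract both margins: 2636 − 2·8 = 2620 px.
16 columns + 15 gaps: 16c + 15·36 = 2620.
16c = 2620 − 540 = 2080, so c = 130 px.
7 columns plus 6 gaps: 910 + 216 = 1126 px.

1126 px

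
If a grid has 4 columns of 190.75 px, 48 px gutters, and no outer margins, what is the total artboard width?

Total width: 4·190.75 + 3·48 = 907 px.

907 px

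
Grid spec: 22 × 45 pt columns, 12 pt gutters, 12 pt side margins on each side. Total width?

Adding margins, columns and gutters: 24 + 990 + 252 = 1266 pt.

1266 pt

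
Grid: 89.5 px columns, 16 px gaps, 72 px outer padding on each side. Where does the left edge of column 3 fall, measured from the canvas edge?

283 px

Before column 3: the margin + 2 columns + 2 gaps.
Offset = 72 + 2·(89.5 + 16) = 72 + 211 = 283 px.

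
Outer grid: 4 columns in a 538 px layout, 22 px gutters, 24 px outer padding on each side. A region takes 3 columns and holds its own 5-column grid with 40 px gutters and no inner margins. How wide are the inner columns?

Outer content = 538 − 2·24 = 490 px.
4 columns + 3 gutters: 4c + 3·22 = 490.
4c = 490 − 66 = 424, so c = 106 px.
Span of 3: 3·106 + 2·22 = 318 + 44 = 362 px.
5d + 4·40 = 362 → 5d = 202 → d = 40.4 px.

40.4 px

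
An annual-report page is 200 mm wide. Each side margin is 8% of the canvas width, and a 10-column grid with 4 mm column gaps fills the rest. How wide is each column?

Each margin = 8% of 200 = 16 mm; content = 200 − 2·16 = 168 mm.
Subtracting 9 column gaps of 4 leaves 132 for 10 columns, so c = 13.2 mm.

13.2 mm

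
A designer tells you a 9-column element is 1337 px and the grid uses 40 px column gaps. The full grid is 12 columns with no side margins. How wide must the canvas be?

1796 px

9 columns + 8 column gaps: 9c + 8·40 = 1337.
9c = 1337 − 320 = 1017, so c = 113 px.
Total width: 12·113 + 11·40 = 1796 px.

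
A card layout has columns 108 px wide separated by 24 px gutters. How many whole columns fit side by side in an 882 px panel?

k columns need k·108 + (k−1)·24 = k·132 − 24.
k·132 − 24 ≤ 882 → k ≤ 906 / 132 ≈ 6.86, so k = 6.

6 columns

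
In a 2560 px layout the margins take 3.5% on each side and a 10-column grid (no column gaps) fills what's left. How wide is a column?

2560 × (1 − 2·3.5%) = 2560 × 93% = 2380.8 px for the columns.
With no column gaps, each column is 2380.8/10 = 238.08 px.

238.08 px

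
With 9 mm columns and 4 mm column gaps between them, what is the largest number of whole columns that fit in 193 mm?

15 columns

k columns need k·9 + (k−1)·4 = k·13 − 4.
k·13 − 4 ≤ 193 → k ≤ 197 / 13 ≈ 15.15, so k = 15.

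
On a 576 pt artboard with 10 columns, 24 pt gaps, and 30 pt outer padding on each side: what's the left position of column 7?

354 pt

Subtract both margins: 576 − 2·30 = 516 pt.
516 − 9·24 = 300; ÷10 gives c = 30 pt.
Before column 7: the margin + 6 columns + 6 gaps.
Offset = 30 + 6·(30 + 24) = 30 + 324 = 354 pt.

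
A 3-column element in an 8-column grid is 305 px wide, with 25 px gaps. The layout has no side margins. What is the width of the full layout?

855 px

305 − 2·25 = 255; ÷3 gives c = 85 px.
Total width: 8·85 + 7·25 = 855 px.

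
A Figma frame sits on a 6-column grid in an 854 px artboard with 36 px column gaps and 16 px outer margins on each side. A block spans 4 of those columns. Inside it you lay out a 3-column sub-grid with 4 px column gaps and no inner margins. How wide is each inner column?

176 px

Outer content = 854 − 2·16 = 822 px.
822 − 5·36 = 642; ÷6 gives c = 107 px.
Span of 4: 4·107 + 3·36 = 428 + 108 = 536 px.
3d + 2·4 = 536 → 3d = 528 → d = 176 px.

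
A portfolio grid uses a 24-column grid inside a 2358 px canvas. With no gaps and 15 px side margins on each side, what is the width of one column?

Subtract both margins: 2358 − 2·15 = 2328 px.
2328 / 24 = 97 px per column.

97 px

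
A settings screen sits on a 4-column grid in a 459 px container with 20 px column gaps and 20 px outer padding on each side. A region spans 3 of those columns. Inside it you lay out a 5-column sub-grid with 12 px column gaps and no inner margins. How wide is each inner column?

52.25 px

Take off 40 px of margins, leaving 419 px.
Subtracting 3 column gaps of 20 leaves 359 for 4 columns, so c = 89.75 px.
3-column span = 3·89.75 + 2·20 = 309.25 px.
5 columns + 4 column gaps: 5d + 4·12 = 309.25.
5d = 309.25 − 48 = 261.25, so d = 52.25 px.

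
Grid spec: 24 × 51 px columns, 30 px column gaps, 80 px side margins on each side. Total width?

Total width: 2·80 + 24·51 + 23·30 = 2074 px.

2074 px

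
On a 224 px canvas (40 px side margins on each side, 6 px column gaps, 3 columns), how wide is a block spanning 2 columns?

Take off 80 px of margins, leaving 144 px.
3 columns + 2 column gaps: 3c + 2·6 = 144.
3c = 144 − 12 = 132, so c = 44 px.
2 columns plus 1 column gap: 88 + 6 = 94 px.

94 px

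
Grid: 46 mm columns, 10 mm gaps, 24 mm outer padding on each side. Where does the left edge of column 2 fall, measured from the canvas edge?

80 mm

Column 2 starts at margin + 1·(column + gutter) = 24 + 1·56 = 80 mm.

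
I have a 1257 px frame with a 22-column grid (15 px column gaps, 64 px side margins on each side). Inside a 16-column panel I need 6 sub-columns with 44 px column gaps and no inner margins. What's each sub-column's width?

Take off 128 px of margins, leaving 1129 px.
1129 − 21·15 = 814; ÷22 gives c = 37 px.
16-column span = 16·37 + 15·15 = 817 px.
6d + 5·44 = 817 → 6d = 597 → d = 99.5 px.

99.5 px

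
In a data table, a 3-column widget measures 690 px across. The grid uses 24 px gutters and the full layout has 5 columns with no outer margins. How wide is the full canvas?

690 − 2·24 = 642; ÷3 gives c = 214 px.
Total width: 5·214 + 4·24 = 1166 px.

1166 px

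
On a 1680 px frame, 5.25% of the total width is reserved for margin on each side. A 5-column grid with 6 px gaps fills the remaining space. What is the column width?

Margins: 5.25% × 1680 = 88.2 px each, so content = 1680 − 176.4 = 1503.6 px.
5c + 4·6 = 1503.6 → 5c = 1479.6 → c = 295.92 px.

295.92 px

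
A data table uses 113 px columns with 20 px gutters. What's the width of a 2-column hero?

246 px

Span of 2: 2·113 + 1·20 = 226 + 20 = 246 px.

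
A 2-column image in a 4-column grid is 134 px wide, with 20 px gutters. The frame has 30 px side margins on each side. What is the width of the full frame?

348 px

Subtracting 1 gutter of 20 leaves 114 for 2 columns, so c = 57 px.
Adding margins, columns and gutters: 60 + 228 + 60 = 348 px.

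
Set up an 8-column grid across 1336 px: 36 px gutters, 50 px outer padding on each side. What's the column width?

123 px

Take off 100 px of margins, leaving 1236 px.
Subtracting 7 gutters of 36 leaves 984 for 8 columns, so c = 123 px.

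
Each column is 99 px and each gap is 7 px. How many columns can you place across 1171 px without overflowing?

11 columns: 11·99 + 10·7 = 1159 px ≤ 1171.
12 columns: 1265 px > 1171. So 11.

11 columns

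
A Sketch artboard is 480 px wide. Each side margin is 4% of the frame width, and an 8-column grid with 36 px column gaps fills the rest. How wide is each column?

480 × (1 − 2·4%) = 480 × 92% = 441.6 px for the columns.
8 columns + 7 column gaps: 8c + 7·36 = 441.6.
8c = 441.6 − 252 = 189.6, so c = 23.7 px.

23.7 px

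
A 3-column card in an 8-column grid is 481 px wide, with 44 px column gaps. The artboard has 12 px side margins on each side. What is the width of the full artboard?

481 − 2·44 = 393; ÷3 gives c = 131 px.
Adding margins, columns and gutters: 24 + 1048 + 308 = 1380 px.

1380 px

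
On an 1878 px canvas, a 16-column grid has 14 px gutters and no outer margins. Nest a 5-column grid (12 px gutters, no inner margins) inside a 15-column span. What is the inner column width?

342.35 px

16c + 15·14 = 1878 → 16c = 1668 → c = 104.25 px.
Span of 15: 15·104.25 + 14·14 = 1563.75 + 196 = 1759.75 px.
1759.75 − 4·12 = 1711.75; ÷5 gives d = 342.35 px.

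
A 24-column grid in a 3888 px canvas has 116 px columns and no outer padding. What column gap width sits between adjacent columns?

24·116 + 23g = 3888 → 23g = 1104 → g = 48 px.

48 px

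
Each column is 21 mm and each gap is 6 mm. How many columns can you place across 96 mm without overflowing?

Each extra column adds 21 + 6 = 27 mm.
(96 + 6) / 27 = 3.78, so 3 columns fit.

3 columns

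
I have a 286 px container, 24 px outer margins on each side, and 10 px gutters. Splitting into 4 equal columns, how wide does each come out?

52 px

Subtract both margins: 286 − 2·24 = 238 px.
Subtracting 3 gutters of 10 leaves 208 for 4 columns, so c = 52 px.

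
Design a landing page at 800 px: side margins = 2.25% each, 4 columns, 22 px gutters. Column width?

800 × (1 − 2·2.25%) = 800 × 95.5% = 764 px for the columns.
764 − 3·22 = 698; ÷4 gives c = 174.5 px.

174.5 px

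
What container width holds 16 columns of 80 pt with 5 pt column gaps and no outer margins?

1355 pt

Total width: 16·80 + 15·5 = 1355 pt.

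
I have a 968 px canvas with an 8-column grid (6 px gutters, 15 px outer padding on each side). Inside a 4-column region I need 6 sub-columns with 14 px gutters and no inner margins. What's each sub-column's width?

66 px

Subtract both margins: 968 − 2·15 = 938 px.
8c + 7·6 = 938 → 8c = 896 → c = 112 px.
4 columns plus 3 gutters: 448 + 18 = 466 px.
Subtracting 5 gutters of 14 leaves 396 for 6 columns, so d = 66 px.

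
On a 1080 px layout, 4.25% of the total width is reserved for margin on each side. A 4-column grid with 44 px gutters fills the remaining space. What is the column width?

214.05 px

Margins: 4.25% × 1080 = 45.9 px each, so content = 1080 − 91.8 = 988.2 px.
988.2 − 3·44 = 856.2; ÷4 gives c = 214.05 px.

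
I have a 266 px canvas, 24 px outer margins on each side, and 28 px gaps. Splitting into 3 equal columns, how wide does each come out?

Content width = 266 − 2·24 = 218 px.
218 − 2·28 = 162; ÷3 gives c = 54 px.

54 px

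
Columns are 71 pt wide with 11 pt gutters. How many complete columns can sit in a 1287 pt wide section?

15 columns

k columns need k·71 + (k−1)·11 = k·82 − 11.
k·82 − 11 ≤ 1287 → k ≤ 1298 / 82 ≈ 15.83, so k = 15.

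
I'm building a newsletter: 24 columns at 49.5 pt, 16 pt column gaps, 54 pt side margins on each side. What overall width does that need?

1664 pt

Adding margins, columns and gutters: 108 + 1188 + 368 = 1664 pt.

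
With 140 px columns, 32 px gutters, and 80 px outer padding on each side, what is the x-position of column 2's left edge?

252 px

Column 2 starts at margin + 1·(column + gutter) = 80 + 1·172 = 252 px.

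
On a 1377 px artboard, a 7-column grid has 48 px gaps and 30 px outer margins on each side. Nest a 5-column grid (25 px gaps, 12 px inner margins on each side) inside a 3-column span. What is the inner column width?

82.6 px

Take off 60 px of margins, leaving 1317 px.
Subtracting 6 gaps of 48 leaves 1029 for 7 columns, so c = 147 px.
3-column span = 3·147 + 2·48 = 537 px.
Inner content = 537 − 2·12 = 513 px.
5d + 4·25 = 513 → 5d = 413 → d = 82.6 px.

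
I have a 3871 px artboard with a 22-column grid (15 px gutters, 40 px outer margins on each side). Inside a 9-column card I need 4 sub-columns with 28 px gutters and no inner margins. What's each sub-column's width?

Inside the margins: 3871 − 80 = 3791 px.
22 columns + 21 gutters: 22c + 21·15 = 3791.
22c = 3791 − 315 = 3476, so c = 158 px.
Span of 9: 9·158 + 8·15 = 1422 + 120 = 1542 px.
4 columns + 3 gutters: 4d + 3·28 = 1542.
4d = 1542 − 84 = 1458, so d = 364.5 px.

364.5 px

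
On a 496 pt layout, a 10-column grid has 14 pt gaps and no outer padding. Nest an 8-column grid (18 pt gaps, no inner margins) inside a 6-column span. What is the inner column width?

20.75 pt

10c + 9·14 = 496 → 10c = 370 → c = 37 pt.
6-column span = 6·37 + 5·14 = 292 pt.
Subtracting 7 gaps of 18 leaves 166 for 8 columns, so d = 20.75 pt.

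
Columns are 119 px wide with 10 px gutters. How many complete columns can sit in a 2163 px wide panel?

16 columns

k columns need k·119 + (k−1)·10 = k·129 − 10.
k·129 − 10 ≤ 2163 → k ≤ 2173 / 129 ≈ 16.84, so k = 16.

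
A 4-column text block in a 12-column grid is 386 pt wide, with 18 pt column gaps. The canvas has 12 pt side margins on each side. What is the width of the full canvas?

1218 pt

4c + 3·18 = 386 → 4c = 332 → c = 83 pt.
Adding margins, columns and gutters: 24 + 996 + 198 = 1218 pt.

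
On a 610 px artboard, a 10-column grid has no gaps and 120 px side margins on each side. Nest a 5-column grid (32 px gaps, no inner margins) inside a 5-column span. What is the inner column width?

Subtract both margins: 610 − 2·120 = 370 px.
With no gaps, each column is 370/10 = 37 px.
With no gaps, 5 columns span 5·37 = 185 px.
185 − 4·32 = 57; ÷5 gives d = 11.4 px.

11.4 px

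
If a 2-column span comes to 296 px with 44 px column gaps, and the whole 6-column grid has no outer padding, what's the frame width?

Subtracting 1 column gap of 44 leaves 252 for 2 columns, so c = 126 px.
Total width: 6·126 + 5·44 = 976 px.

976 px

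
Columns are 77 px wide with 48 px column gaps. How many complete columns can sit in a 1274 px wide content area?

k columns need k·77 + (k−1)·48 = k·125 − 48.
k·125 − 48 ≤ 1274 → k ≤ 1322 / 125 ≈ 10.58, so k = 10.

10 columns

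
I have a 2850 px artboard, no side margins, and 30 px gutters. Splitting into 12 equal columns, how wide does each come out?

210 px

Subtracting 11 gutters of 30 leaves 2520 for 12 columns, so c = 210 px.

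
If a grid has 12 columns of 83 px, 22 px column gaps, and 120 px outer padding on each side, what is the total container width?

1478 px

Adding margins, columns and gutters: 240 + 996 + 242 = 1478 px.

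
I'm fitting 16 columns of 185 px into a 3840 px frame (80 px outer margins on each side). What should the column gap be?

48 px

Take off 160 px of margins, leaving 3680 px.
Columns use 2960 px, leaving 720 px across 15 column gaps = 48 px each.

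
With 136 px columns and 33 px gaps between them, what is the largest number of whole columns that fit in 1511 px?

k columns need k·136 + (k−1)·33 = k·169 − 33.
k·169 − 33 ≤ 1511 → k ≤ 1544 / 169 ≈ 9.14, so k = 9.

9 columns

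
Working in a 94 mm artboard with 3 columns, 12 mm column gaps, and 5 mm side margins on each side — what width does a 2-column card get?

Content width = 94 − 2·5 = 84 mm.
Subtracting 2 column gaps of 12 leaves 60 for 3 columns, so c = 20 mm.
Span of 2: 2·20 + 1·12 = 40 + 12 = 52 mm.

52 mm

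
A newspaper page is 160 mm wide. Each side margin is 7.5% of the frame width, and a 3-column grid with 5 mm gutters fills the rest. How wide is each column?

42 mm

160 × (1 − 2·7.5%) = 160 × 85% = 136 mm for the columns.
3c + 2·5 = 136 → 3c = 126 → c = 42 mm.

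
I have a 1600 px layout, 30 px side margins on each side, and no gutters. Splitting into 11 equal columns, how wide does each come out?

Subtract both margins: 1600 − 2·30 = 1540 px.
With no gutters, each column is 1540/11 = 140 px.

140 px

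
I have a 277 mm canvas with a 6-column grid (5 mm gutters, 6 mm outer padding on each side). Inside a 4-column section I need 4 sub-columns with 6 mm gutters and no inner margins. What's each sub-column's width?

39.25 mm

Take off 12 mm of margins, leaving 265 mm.
Subtracting 5 gutters of 5 leaves 240 for 6 columns, so c = 40 mm.
4-column span = 4·40 + 3·5 = 175 mm.
175 − 3·6 = 157; ÷4 gives d = 39.25 mm.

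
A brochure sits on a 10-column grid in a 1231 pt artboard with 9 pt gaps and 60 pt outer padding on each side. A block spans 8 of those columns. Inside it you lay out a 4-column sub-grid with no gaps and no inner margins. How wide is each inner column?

221.75 pt

Inside the margins: 1231 − 120 = 1111 pt.
10c + 9·9 = 1111 → 10c = 1030 → c = 103 pt.
Span of 8: 8·103 + 7·9 = 824 + 63 = 887 pt.
4d = 887 → d = 221.75 pt.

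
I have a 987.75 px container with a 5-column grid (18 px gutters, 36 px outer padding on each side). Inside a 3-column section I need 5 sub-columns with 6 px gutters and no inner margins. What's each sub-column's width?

103.65 px

Inside the margins: 987.75 − 72 = 915.75 px.
915.75 − 4·18 = 843.75; ÷5 gives c = 168.75 px.
Span of 3: 3·168.75 + 2·18 = 506.25 + 36 = 542.25 px.
5d + 4·6 = 542.25 → 5d = 518.25 → d = 103.65 px.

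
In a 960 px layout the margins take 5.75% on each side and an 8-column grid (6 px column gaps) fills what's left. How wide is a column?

Margins: 5.75% × 960 = 55.2 px each, so content = 960 − 110.4 = 849.6 px.
Subtracting 7 column gaps of 6 leaves 807.6 for 8 columns, so c = 100.95 px.

100.95 px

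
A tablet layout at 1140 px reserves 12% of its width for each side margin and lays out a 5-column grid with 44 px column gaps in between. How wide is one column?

138.08 px

1140 × (1 − 2·12%) = 1140 × 76% = 866.4 px for the columns.
5c + 4·44 = 866.4 → 5c = 690.4 → c = 138.08 px.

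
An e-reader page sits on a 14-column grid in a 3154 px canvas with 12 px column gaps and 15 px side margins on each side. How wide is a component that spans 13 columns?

2900 px

Inside the margins: 3154 − 30 = 3124 px.
Subtracting 13 column gaps of 12 leaves 2968 for 14 columns, so c = 212 px.
13 columns plus 12 column gaps: 2756 + 144 = 2900 px.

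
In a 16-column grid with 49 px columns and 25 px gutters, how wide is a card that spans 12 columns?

863 px

12 columns plus 11 gutters: 588 + 275 = 863 px.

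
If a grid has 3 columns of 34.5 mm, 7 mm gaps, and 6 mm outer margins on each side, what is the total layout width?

129.5 mm

Total width: 2·6 + 3·34.5 + 2·7 = 129.5 mm.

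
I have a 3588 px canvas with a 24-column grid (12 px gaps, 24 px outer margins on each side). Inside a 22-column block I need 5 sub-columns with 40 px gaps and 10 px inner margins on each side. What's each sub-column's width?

Inside the margins: 3588 − 48 = 3540 px.
Subtracting 23 gaps of 12 leaves 3264 for 24 columns, so c = 136 px.
22-column span = 22·136 + 21·12 = 3244 px.
Inner content = 3244 − 2·10 = 3224 px.
5 columns + 4 gaps: 5d + 4·40 = 3224.
5d = 3224 − 160 = 3064, so d = 612.8 px.

612.8 px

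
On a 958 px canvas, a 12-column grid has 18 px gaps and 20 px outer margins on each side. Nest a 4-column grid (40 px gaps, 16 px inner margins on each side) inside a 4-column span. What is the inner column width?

35.5 px

Subtract both margins: 958 − 2·20 = 918 px.
12c + 11·18 = 918 → 12c = 720 → c = 60 px.
Span of 4: 4·60 + 3·18 = 240 + 54 = 294 px.
Inner content = 294 − 2·16 = 262 px.
4d + 3·40 = 262 → 4d = 142 → d = 35.5 px.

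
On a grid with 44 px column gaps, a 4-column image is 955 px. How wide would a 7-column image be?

955 − 3·44 = 823; ÷4 gives c = 205.75 px.
7 columns plus 6 column gaps: 1440.25 + 264 = 1704.25 px.

1704.25 px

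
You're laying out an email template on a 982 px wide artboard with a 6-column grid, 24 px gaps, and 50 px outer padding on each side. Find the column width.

Content width = 982 − 2·50 = 882 px.
6 columns + 5 gaps: 6c + 5·24 = 882.
6c = 882 − 120 = 762, so c = 127 px.

127 px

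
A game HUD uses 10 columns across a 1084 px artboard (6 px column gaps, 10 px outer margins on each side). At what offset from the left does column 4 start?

Content = 1084 − 2·10 = 1064 px.
10c + 9·6 = 1064 → 10c = 1010 → c = 101 px.
Column 4 starts at margin + 3·(column + gutter) = 10 + 3·107 = 331 px.

331 px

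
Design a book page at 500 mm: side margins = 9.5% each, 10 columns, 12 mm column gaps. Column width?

Margins: 9.5% × 500 = 47.5 mm each, so content = 500 − 95 = 405 mm.
10 columns + 9 column gaps: 10c + 9·12 = 405.
10c = 405 − 108 = 297, so c = 29.7 mm.

29.7 mm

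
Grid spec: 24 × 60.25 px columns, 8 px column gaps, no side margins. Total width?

Summing: 1446 + 184 = 1630 px.

1630 px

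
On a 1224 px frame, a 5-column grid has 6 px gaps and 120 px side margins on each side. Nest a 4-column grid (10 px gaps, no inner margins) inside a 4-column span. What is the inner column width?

189 px

Take off 240 px of margins, leaving 984 px.
984 − 4·6 = 960; ÷5 gives c = 192 px.
Span of 4: 4·192 + 3·6 = 768 + 18 = 786 px.
4 columns + 3 gaps: 4d + 3·10 = 786.
4d = 786 − 30 = 756, so d = 189 px.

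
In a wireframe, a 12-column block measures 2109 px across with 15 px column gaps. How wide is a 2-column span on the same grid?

339 px

12c + 11·15 = 2109 → 12c = 1944 → c = 162 px.
2 columns plus 1 column gap: 324 + 15 = 339 px.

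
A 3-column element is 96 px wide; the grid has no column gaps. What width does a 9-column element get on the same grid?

With no column gaps, each column is 96/3 = 32 px.
9-column span = 9·32 = 288 px.

288 px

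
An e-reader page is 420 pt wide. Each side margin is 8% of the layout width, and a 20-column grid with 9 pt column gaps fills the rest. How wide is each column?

9.09 pt

Each margin = 8% of 420 = 33.6 pt; content = 420 − 2·33.6 = 352.8 pt.
352.8 − 19·9 = 181.8; ÷20 gives c = 9.09 pt.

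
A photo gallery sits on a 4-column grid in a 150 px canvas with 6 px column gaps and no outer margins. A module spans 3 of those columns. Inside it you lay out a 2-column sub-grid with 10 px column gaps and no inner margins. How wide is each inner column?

50.5 px

Subtracting 3 column gaps of 6 leaves 132 for 4 columns, so c = 33 px.
3 columns plus 2 column gaps: 99 + 12 = 111 px.
2d + 1·10 = 111 → 2d = 101 → d = 50.5 px.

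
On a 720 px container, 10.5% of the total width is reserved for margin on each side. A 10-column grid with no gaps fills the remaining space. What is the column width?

56.88 px

Each margin = 10.5% of 720 = 75.6 px; content = 720 − 2·75.6 = 568.8 px.
10c = 568.8 → c = 56.88 px.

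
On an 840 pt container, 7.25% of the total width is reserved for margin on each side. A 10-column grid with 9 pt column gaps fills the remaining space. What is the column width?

63.72 pt

Margins: 7.25% × 840 = 60.9 pt each, so content = 840 − 121.8 = 718.2 pt.
10 columns + 9 column gaps: 10c + 9·9 = 718.2.
10c = 718.2 − 81 = 637.2, so c = 63.72 pt.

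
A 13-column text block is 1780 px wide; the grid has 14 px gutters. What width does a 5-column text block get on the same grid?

Subtracting 12 gutters of 14 leaves 1612 for 13 columns, so c = 124 px.
Span of 5: 5·124 + 4·14 = 620 + 56 = 676 px.

676 px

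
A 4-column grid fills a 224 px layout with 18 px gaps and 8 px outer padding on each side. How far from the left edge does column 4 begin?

177.5 px

Inside the margins: 224 − 16 = 208 px.
Subtracting 3 gaps of 18 leaves 154 for 4 columns, so c = 38.5 px.
Before column 4: the margin + 3 columns + 3 gaps.
Offset = 8 + 3·(38.5 + 18) = 8 + 169.5 = 177.5 px.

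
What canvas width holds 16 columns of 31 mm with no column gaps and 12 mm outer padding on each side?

Total width: 2·12 + 16·31 = 520 mm.

520 mm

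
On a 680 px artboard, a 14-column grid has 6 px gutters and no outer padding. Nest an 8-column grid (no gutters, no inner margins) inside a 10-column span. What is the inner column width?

680 − 13·6 = 602; ÷14 gives c = 43 px.
10 columns plus 9 gutters: 430 + 54 = 484 px.
8d = 484 → d = 60.5 px.

60.5 px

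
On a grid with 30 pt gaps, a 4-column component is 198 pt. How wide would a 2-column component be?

Subtracting 3 gaps of 30 leaves 108 for 4 columns, so c = 27 pt.
2 columns plus 1 gap: 54 + 30 = 84 pt.

84 pt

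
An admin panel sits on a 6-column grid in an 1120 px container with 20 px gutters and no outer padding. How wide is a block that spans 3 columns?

6c + 5·20 = 1120 → 6c = 1020 → c = 170 px.
3 columns plus 2 gutters: 510 + 40 = 550 px.

550 px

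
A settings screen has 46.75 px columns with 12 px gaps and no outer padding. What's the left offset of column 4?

Each column+gutter stride is 58.75 px; with no margin, 3 of them is 176.25 px.

176.25 px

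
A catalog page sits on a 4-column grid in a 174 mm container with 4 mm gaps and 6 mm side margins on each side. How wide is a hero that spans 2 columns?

79 mm

Subtract both margins: 174 − 2·6 = 162 mm.
4 columns + 3 gaps: 4c + 3·4 = 162.
4c = 162 − 12 = 150, so c = 37.5 mm.
2-column span = 2·37.5 + 1·4 = 79 mm.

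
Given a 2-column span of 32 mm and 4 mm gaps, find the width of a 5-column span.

86 mm

32 − 1·4 = 28; ÷2 gives c = 14 mm.
5-column span = 5·14 + 4·4 = 86 mm.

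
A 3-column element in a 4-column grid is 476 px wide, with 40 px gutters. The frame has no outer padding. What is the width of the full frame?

Subtracting 2 gutters of 40 leaves 396 for 3 columns, so c = 132 px.
Total width: 4·132 + 3·40 = 648 px.

648 px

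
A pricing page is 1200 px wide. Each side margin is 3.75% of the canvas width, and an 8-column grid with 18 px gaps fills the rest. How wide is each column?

Margins: 3.75% × 1200 = 45 px each, so content = 1200 − 90 = 1110 px.
1110 − 7·18 = 984; ÷8 gives c = 123 px.

123 px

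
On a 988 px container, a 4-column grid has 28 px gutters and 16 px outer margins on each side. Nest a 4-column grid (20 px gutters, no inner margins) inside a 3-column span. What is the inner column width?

Outer content = 988 − 2·16 = 956 px.
4 columns + 3 gutters: 4c + 3·28 = 956.
4c = 956 − 84 = 872, so c = 218 px.
3 columns plus 2 gutters: 654 + 56 = 710 px.
710 − 3·20 = 650; ÷4 gives d = 162.5 px.

162.5 px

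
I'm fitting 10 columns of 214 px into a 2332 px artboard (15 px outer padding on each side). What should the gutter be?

Take off 30 px of margins, leaving 2302 px.
10·214 + 9g = 2302 → 9g = 162 → g = 18 px.

18 px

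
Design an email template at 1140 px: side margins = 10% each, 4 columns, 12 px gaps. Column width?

1140 × (1 − 2·10%) = 1140 × 80% = 912 px for the columns.
4c + 3·12 = 912 → 4c = 876 → c = 219 px.

219 px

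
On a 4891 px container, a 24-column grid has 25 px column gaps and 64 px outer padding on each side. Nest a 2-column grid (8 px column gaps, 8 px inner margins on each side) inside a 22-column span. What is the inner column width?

2170 px

Inside the margins: 4891 − 128 = 4763 px.
Subtracting 23 column gaps of 25 leaves 4188 for 24 columns, so c = 174.5 px.
Span of 22: 22·174.5 + 21·25 = 3839 + 525 = 4364 px.
Inner content = 4364 − 2·8 = 4348 px.
Subtracting 1 column gap of 8 leaves 4340 for 2 columns, so d = 2170 px.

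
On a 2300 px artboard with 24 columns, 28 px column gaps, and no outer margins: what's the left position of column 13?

1164 px

24c + 23·28 = 2300 → 24c = 1656 → c = 69 px.
No margin, so column 13 starts at 12·(column + gutter) = 12·97 = 1164 px.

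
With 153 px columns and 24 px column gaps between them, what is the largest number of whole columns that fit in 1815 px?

10 columns: 10·153 + 9·24 = 1746 px ≤ 1815.
11 columns: 1923 px > 1815. So 10.

10 columns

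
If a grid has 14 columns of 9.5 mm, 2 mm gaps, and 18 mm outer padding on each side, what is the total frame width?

195 mm

Total width: 2·18 + 14·9.5 + 13·2 = 195 mm.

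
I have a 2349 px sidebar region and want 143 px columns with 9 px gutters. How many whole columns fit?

15 columns: 15·143 + 14·9 = 2271 px ≤ 2349.
16 columns: 2423 px > 2349. So 15.

15 columns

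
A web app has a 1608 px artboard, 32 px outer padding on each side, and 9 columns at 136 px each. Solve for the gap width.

Take off 64 px of margins, leaving 1544 px.
9·136 + 8g = 1544 → 8g = 320 → g = 40 px.

40 px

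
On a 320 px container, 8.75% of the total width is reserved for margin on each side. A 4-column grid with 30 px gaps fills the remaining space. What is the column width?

43.5 px

320 × (1 − 2·8.75%) = 320 × 82.5% = 264 px for the columns.
4 columns + 3 gaps: 4c + 3·30 = 264.
4c = 264 − 90 = 174, so c = 43.5 px.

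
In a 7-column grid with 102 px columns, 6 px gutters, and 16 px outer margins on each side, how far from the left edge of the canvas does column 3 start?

Column 3 starts at margin + 2·(column + gutter) = 16 + 2·108 = 232 px.

232 px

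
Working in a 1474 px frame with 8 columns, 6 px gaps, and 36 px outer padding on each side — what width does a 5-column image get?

874 px

Subtract both margins: 1474 − 2·36 = 1402 px.
1402 − 7·6 = 1360; ÷8 gives c = 170 px.
Span of 5: 5·170 + 4·6 = 850 + 24 = 874 px.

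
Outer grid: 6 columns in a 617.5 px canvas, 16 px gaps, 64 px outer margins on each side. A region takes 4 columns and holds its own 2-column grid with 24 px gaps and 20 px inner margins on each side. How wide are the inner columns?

128.5 px

Take off 128 px of margins, leaving 489.5 px.
6c + 5·16 = 489.5 → 6c = 409.5 → c = 68.25 px.
4-column span = 4·68.25 + 3·16 = 321 px.
Inner content = 321 − 2·20 = 281 px.
2d + 1·24 = 281 → 2d = 257 → d = 128.5 px.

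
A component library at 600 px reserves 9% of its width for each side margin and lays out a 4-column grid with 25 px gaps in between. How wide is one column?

104.25 px

600 × (1 − 2·9%) = 600 × 82% = 492 px for the columns.
492 − 3·25 = 417; ÷4 gives c = 104.25 px.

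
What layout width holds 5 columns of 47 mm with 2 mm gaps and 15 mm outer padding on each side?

Layout = 2·15 + 5·47 + 4·2 = 30 + 235 + 8 = 273 mm.

273 mm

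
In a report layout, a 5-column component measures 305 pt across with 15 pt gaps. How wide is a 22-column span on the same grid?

1393 pt

5c + 4·15 = 305 → 5c = 245 → c = 49 pt.
Span of 22: 22·49 + 21·15 = 1078 + 315 = 1393 pt.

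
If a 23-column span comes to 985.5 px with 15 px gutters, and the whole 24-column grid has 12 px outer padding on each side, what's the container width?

1053 px

23 columns + 22 gutters: 23c + 22·15 = 985.5.
23c = 985.5 − 330 = 655.5, so c = 28.5 px.
Container = 2·12 + 24·28.5 + 23·15 = 24 + 684 + 345 = 1053 px.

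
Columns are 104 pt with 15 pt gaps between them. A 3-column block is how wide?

342 pt

Span of 3: 3·104 + 2·15 = 312 + 30 = 342 pt.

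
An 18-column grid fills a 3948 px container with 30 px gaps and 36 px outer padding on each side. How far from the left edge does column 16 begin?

3291 px

Content = 3948 − 2·36 = 3876 px.
Subtracting 17 gaps of 30 leaves 3366 for 18 columns, so c = 187 px.
Before column 16: the margin + 15 columns + 15 gaps.
Offset = 36 + 15·(187 + 30) = 36 + 3255 = 3291 px.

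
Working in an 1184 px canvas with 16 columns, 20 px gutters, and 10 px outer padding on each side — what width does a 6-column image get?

424 px

Subtract both margins: 1184 − 2·10 = 1164 px.
16 columns + 15 gutters: 16c + 15·20 = 1164.
16c = 1164 − 300 = 864, so c = 54 px.
Span of 6: 6·54 + 5·20 = 324 + 100 = 424 px.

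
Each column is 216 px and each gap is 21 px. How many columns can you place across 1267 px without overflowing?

5 columns

5 columns: 5·216 + 4·21 = 1164 px ≤ 1267.
6 columns: 1401 px > 1267. So 5.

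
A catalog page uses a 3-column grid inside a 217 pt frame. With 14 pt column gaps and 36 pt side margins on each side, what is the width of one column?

Subtract both margins: 217 − 2·36 = 145 pt.
145 − 2·14 = 117; ÷3 gives c = 39 pt.

39 pt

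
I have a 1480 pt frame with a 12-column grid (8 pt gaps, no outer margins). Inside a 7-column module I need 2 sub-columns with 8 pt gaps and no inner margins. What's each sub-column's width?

1480 − 11·8 = 1392; ÷12 gives c = 116 pt.
7-column span = 7·116 + 6·8 = 860 pt.
2d + 1·8 = 860 → 2d = 852 → d = 426 pt.

426 pt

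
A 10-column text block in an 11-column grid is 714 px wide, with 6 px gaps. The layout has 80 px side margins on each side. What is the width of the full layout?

10 columns + 9 gaps: 10c + 9·6 = 714.
10c = 714 − 54 = 660, so c = 66 px.
Layout = 2·80 + 11·66 + 10·6 = 160 + 726 + 60 = 946 px.

946 px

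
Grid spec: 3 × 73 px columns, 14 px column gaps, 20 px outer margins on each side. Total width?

287 px

Total width: 2·20 + 3·73 + 2·14 = 287 px.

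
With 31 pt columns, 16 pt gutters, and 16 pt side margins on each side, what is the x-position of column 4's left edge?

Each column+gutter stride is 47 pt; 3 of them past the 16 pt margin is 16 + 141 = 157 pt.

157 pt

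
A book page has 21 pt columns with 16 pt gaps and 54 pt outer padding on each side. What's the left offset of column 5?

202 pt

Each column+gutter stride is 37 pt; 4 of them past the 54 pt margin is 54 + 148 = 202 pt.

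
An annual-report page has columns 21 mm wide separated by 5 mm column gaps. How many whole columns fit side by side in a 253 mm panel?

Each extra column adds 21 + 5 = 26 mm.
(253 + 5) / 26 = 9.92, so 9 columns fit.

9 columns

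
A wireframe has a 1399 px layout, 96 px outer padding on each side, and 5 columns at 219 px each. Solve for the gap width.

28 px

Inside the margins: 1399 − 192 = 1207 px.
5·219 + 4g = 1207 → 4g = 112 → g = 28 px.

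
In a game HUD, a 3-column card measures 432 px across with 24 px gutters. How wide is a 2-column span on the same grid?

3c + 2·24 = 432 → 3c = 384 → c = 128 px.
Span of 2: 2·128 + 1·24 = 256 + 24 = 280 px.

280 px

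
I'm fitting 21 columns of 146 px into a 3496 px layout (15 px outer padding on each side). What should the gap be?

Subtract both margins: 3496 − 2·15 = 3466 px.
21 columns take 21·146 = 3066 px; remaining 400 splits into 20 gaps.
g = 400 / 20 = 20 px.

20 px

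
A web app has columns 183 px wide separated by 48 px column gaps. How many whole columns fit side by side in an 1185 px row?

Each extra column adds 183 + 48 = 231 px.
(1185 + 48) / 231 = 5.34, so 5 columns fit.

5 columns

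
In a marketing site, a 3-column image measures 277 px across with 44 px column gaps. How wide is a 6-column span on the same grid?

598 px

277 − 2·44 = 189; ÷3 gives c = 63 px.
Span of 6: 6·63 + 5·44 = 378 + 220 = 598 px.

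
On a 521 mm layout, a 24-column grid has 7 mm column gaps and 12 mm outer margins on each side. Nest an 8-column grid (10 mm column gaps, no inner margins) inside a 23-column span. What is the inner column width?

50.75 mm

Take off 24 mm of margins, leaving 497 mm.
497 − 23·7 = 336; ÷24 gives c = 14 mm.
Span of 23: 23·14 + 22·7 = 322 + 154 = 476 mm.
8d + 7·10 = 476 → 8d = 406 → d = 50.75 mm.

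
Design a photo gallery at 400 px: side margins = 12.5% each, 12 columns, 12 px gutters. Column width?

14 px

Margins: 12.5% × 400 = 50 px each, so content = 400 − 100 = 300 px.
12c + 11·12 = 300 → 12c = 168 → c = 14 px.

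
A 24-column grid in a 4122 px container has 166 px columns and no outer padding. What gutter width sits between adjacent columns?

6 px

24 columns take 24·166 = 3984 px; remaining 138 splits into 23 gutters.
g = 138 / 23 = 6 px.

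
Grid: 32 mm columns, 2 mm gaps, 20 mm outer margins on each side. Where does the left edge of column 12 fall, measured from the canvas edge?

Column 12 starts at margin + 11·(column + gutter) = 20 + 11·34 = 394 mm.

394 mm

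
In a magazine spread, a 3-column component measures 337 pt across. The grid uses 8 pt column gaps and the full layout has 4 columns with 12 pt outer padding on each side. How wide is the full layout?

476 pt

Subtracting 2 column gaps of 8 leaves 321 for 3 columns, so c = 107 pt.
Adding margins, columns and gutters: 24 + 428 + 24 = 476 pt.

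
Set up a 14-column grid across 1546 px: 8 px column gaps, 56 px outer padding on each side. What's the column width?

Inside the margins: 1546 − 112 = 1434 px.
14c + 13·8 = 1434 → 14c = 1330 → c = 95 px.

95 px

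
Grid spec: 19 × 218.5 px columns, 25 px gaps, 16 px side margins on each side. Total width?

4633.5 px

Total width: 2·16 + 19·218.5 + 18·25 = 4633.5 px.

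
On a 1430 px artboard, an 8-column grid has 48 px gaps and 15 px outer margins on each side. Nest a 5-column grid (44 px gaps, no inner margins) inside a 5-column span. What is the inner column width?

Take off 30 px of margins, leaving 1400 px.
Subtracting 7 gaps of 48 leaves 1064 for 8 columns, so c = 133 px.
Span of 5: 5·133 + 4·48 = 665 + 192 = 857 px.
857 − 4·44 = 681; ÷5 gives d = 136.2 px.

136.2 px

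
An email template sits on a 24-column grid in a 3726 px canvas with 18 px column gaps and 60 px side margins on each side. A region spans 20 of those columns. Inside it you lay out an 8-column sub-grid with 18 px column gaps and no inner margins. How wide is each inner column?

359.5 px

Outer content = 3726 − 2·60 = 3606 px.
3606 − 23·18 = 3192; ÷24 gives c = 133 px.
20 columns plus 19 column gaps: 2660 + 342 = 3002 px.
8d + 7·18 = 3002 → 8d = 2876 → d = 359.5 px.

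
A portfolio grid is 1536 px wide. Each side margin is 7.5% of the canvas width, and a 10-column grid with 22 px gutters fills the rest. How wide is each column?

110.76 px

Margins: 7.5% × 1536 = 115.2 px each, so content = 1536 − 230.4 = 1305.6 px.
10c + 9·22 = 1305.6 → 10c = 1107.6 → c = 110.76 px.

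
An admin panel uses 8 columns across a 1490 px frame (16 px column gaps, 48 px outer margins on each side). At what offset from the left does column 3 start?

Inside the margins: 1490 − 96 = 1394 px.
8c + 7·16 = 1394 → 8c = 1282 → c = 160.25 px.
Column 3 starts at margin + 2·(column + gutter) = 48 + 2·176.25 = 400.5 px.

400.5 px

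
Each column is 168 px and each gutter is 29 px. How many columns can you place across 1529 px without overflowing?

7 columns

7 columns: 7·168 + 6·29 = 1350 px ≤ 1529.
8 columns: 1547 px > 1529. So 7.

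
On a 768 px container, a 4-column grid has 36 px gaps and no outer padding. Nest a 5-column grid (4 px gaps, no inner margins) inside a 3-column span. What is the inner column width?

768 − 3·36 = 660; ÷4 gives c = 165 px.
Span of 3: 3·165 + 2·36 = 495 + 72 = 567 px.
5 columns + 4 gaps: 5d + 4·4 = 567.
5d = 567 − 16 = 551, so d = 110.2 px.

110.2 px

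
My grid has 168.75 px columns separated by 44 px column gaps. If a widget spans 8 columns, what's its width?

Span of 8: 8·168.75 + 7·44 = 1350 + 308 = 1658 px.

1658 px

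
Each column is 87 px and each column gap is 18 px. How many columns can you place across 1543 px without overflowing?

k columns need k·87 + (k−1)·18 = k·105 − 18.
k·105 − 18 ≤ 1543 → k ≤ 1561 / 105 ≈ 14.87, so k = 14.

14 columns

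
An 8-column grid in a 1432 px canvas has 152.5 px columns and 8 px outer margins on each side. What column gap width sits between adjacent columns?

Take off 16 px of margins, leaving 1416 px.
8 columns take 8·152.5 = 1220 px; remaining 196 splits into 7 column gaps.
g = 196 / 7 = 28 px.

28 px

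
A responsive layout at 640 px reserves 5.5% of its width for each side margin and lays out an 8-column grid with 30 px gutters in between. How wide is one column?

44.95 px

Margins: 5.5% × 640 = 35.2 px each, so content = 640 − 70.4 = 569.6 px.
8 columns + 7 gutters: 8c + 7·30 = 569.6.
8c = 569.6 − 210 = 359.6, so c = 44.95 px.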